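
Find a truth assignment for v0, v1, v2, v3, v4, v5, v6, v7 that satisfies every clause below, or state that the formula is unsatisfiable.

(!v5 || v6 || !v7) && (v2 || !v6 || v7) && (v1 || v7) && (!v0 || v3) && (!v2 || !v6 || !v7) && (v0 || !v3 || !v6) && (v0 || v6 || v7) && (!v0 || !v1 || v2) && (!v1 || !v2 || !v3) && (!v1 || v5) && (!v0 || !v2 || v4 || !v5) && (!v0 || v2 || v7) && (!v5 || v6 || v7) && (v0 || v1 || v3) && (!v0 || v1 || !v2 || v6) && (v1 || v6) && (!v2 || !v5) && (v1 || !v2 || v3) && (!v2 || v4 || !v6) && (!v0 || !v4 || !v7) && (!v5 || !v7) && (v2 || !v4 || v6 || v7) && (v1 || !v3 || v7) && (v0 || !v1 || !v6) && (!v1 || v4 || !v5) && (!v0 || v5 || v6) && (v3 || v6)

Set v0 = True.
  then (!v0 || v3) forces v3 = True.
Try v1 = True:
  (!v0 || !v1 || v2) forces v2 = True.
  clause (!v1 || !v2 || !v3) is falsified — backtrack.
So v1 = False.
  then (v1 || v7) forces v7 = True.
  then (v1 || v6) forces v6 = True.
  then (!v0 || !v4 || !v7) forces v4 = False.
  then (!v5 || !v7) forces v5 = False.
  then (!v2 || !v6 || !v7) forces v2 = False.
All clauses satisfied.

v0 = True; v1 = False; v2 = False; v3 = True; v4 = False; v5 = False; v6 = True; v7 = True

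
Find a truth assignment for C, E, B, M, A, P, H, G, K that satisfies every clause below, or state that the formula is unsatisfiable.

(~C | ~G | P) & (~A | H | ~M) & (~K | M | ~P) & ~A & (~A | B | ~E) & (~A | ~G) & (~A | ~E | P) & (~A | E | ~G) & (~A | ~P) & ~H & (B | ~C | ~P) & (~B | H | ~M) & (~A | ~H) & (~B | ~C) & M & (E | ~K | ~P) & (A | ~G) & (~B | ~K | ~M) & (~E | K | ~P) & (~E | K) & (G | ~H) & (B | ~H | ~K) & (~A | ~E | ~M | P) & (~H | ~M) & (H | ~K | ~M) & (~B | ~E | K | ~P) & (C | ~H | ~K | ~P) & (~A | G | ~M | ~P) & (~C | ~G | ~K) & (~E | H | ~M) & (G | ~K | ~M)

Unit clause (~A) forces A = False.
Unit clause (~H) forces H = False.
Unit clause (M) forces M = True.
In (A | ~G) only ~G is left, so G = False.
In (H | ~K | ~M) only ~K is left, so K = False.
In (~E | H | ~M) only ~E is left, so E = False.
In (~B | H | ~M) only ~B is left, so B = False.
Set C = False.
Set P = False.
All clauses satisfied.

C: False; E: False; B: False; M: True; A: False; P: False; H: False; G: False; K: False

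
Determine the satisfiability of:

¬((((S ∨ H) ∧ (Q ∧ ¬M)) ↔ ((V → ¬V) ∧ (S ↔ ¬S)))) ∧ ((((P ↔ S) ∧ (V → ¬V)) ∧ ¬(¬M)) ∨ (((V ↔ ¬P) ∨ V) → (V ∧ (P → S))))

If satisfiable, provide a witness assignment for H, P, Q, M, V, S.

H: False, P: False, Q: True, M: False, V: True, S: True

  ¬((((S ∨ H) ∧ (Q ∧ ¬M)) ↔ ((V → ¬V) ∧ (S ↔ ¬S)))) = True
    ((S ∨ H) ∧ (Q ∧ ¬M)) ↔ ((V → ¬V) ∧ (S ↔ ¬S)) = False
      (S ∨ H) ∧ (Q ∧ ¬M) = True
        S ∨ H = True
        Q ∧ ¬M = True
          ¬M = True
      (V → ¬V) ∧ (S ↔ ¬S) = False
        V → ¬V = False
          ¬V = False
        S ↔ ¬S = False
          ¬S = False
  (((P ↔ S) ∧ (V → ¬V)) ∧ ¬(¬M)) ∨ (((V ↔ ¬P) ∨ V) → (V ∧ (P → S))) = True
    ((P ↔ S) ∧ (V → ¬V)) ∧ ¬(¬M) = False
      (P ↔ S) ∧ (V → ¬V) = False
        P ↔ S = False
        V → ¬V = False
          ¬V = False
      ¬(¬M) = False
        ¬M = True
    ((V ↔ ¬P) ∨ V) → (V ∧ (P → S)) = True
      (V ↔ ¬P) ∨ V = True
        V ↔ ¬P = True
          ¬P = True
      V ∧ (P → S) = True
        P → S = True
Both conjuncts True, so the formula holds.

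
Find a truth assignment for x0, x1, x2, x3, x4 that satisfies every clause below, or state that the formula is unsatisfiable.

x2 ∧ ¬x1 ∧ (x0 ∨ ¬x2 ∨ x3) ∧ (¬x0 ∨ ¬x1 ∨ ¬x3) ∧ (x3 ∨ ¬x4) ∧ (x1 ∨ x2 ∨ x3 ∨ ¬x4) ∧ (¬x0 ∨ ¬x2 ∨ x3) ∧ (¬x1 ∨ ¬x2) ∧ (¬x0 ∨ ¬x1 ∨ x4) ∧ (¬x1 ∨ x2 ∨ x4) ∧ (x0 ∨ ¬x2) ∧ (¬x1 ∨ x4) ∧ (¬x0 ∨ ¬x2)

No satisfying assignment exists.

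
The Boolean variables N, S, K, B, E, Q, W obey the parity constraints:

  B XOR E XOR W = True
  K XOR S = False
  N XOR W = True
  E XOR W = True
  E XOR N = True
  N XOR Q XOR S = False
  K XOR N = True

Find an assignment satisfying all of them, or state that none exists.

Adding constraints 3, 4, 5 mod 2: every variable appears an even number of times on the left, so the left side is 0.
But the right sides sum to 1 (mod 2). 0 ≠ 1 — the system is inconsistent.

Unsatisfiable — no assignment works.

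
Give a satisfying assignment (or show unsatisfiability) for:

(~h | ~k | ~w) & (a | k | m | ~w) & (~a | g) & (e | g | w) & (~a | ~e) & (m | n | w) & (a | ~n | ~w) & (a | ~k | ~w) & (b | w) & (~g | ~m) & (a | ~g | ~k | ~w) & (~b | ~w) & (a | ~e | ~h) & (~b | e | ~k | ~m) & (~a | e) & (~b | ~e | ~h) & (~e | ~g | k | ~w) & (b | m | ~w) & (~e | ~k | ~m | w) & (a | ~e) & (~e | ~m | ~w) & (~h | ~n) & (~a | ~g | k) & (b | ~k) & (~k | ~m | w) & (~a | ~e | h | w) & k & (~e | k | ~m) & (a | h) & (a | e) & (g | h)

Case e = True:
  (~a | ~e) forces a = False.
  Clause (a | ~e) is falsified — contradiction.
Case e = False:
  (~a | e) forces a = False.
  Clause (a | e) is falsified — contradiction.
Both cases fail, so the formula is unsatisfiable.

The formula is unsatisfiable.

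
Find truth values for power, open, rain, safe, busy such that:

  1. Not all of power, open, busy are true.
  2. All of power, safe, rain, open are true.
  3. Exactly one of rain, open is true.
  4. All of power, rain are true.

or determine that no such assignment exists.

The formula is unsatisfiable.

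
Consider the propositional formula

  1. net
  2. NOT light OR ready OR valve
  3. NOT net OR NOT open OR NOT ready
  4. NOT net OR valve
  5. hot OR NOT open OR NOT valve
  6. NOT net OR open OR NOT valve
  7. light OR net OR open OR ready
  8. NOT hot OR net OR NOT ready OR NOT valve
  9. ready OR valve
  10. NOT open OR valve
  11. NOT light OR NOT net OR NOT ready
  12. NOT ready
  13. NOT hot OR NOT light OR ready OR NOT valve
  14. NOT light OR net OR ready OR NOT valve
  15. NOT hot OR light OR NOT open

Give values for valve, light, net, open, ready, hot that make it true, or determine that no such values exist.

Case net = True:
  (NOT net OR valve) forces valve = True.
  (NOT net OR open OR NOT valve) forces open = True.
  (NOT net OR NOT open OR NOT ready) forces ready = False.
  (hot OR NOT open OR NOT valve) forces hot = True.
  (NOT hot OR NOT light OR ready OR NOT valve) forces light = False.
  Clause (NOT hot OR light OR NOT open) is falsified — contradiction.
Case net = False:
  Clause (net) is falsified — contradiction.
Both cases fail, so the formula is unsatisfiable.

No satisfying assignment exists.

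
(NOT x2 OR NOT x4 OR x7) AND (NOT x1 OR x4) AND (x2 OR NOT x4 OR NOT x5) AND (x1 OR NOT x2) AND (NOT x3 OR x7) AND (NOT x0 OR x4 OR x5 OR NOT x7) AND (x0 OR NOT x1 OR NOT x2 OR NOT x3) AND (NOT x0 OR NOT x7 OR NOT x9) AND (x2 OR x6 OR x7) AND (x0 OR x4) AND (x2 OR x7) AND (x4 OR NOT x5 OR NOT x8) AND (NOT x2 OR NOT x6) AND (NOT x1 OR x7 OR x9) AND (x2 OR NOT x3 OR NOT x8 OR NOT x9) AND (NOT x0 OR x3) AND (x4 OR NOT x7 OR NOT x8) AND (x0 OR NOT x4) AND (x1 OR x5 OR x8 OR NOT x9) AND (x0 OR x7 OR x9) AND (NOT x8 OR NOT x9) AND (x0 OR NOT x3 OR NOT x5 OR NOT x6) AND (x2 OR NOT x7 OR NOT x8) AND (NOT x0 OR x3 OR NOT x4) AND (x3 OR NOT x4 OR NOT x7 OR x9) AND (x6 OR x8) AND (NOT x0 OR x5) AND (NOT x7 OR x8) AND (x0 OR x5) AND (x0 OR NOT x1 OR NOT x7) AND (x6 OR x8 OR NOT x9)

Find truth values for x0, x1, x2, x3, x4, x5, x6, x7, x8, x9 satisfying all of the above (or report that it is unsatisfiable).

Try x0 = False:
  (x0 OR x4) forces x4 = True.
  clause (x0 OR NOT x4) is falsified — backtrack.
So x0 = True.
  then (NOT x0 OR x3) forces x3 = True.
  then (NOT x0 OR x5) forces x5 = True.
  then (NOT x3 OR x7) forces x7 = True.
  then (NOT x0 OR NOT x7 OR NOT x9) forces x9 = False.
  then (NOT x7 OR x8) forces x8 = True.
  then (x4 OR NOT x5 OR NOT x8) forces x4 = True.
  then (x2 OR NOT x7 OR NOT x8) forces x2 = True.
  then (x1 OR NOT x2) forces x1 = True.
  then (NOT x2 OR NOT x6) forces x6 = False.
All clauses satisfied.

x0: True; x1: True; x2: True; x3: True; x4: True; x5: True; x6: False; x7: True; x8: True; x9: False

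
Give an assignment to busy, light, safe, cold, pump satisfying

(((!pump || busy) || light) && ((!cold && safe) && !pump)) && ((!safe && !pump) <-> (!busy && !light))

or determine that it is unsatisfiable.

busy = True; light = True; safe = True; cold = False; pump = False

  ((!pump || busy) || light) && ((!cold && safe) && !pump) = True
    (!pump || busy) || light = True
      !pump || busy = True
        !pump = True
    (!cold && safe) && !pump = True
      !cold && safe = True
        !cold = True
      !pump = True
  (!safe && !pump) <-> (!busy && !light) = True
    !safe && !pump = False
      !safe = False
      !pump = True
    !busy && !light = False
      !busy = False
      !light = False
Both conjuncts True, so the formula holds.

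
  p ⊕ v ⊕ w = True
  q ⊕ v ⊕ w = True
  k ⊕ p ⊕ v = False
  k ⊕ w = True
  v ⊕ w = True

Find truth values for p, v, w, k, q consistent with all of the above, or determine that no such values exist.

p = False; v = True; w = False; k = True; q = False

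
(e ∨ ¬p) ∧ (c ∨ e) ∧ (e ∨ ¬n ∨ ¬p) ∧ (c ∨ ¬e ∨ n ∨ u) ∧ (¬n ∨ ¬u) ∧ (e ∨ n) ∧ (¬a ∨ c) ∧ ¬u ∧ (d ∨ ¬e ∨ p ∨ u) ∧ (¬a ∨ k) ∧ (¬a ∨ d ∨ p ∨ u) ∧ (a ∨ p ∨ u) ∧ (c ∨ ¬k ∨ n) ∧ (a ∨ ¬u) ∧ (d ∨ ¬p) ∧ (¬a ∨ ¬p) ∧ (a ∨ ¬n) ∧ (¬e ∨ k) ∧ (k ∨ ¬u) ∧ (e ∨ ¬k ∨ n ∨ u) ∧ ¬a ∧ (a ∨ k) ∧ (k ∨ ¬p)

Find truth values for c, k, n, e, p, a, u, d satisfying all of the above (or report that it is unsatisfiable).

Unit clause (¬u) forces u = False.
Unit clause (¬a) forces a = False.
In (a ∨ k) only k is left, so k = True.
In (a ∨ p ∨ u) only p is left, so p = True.
In (d ∨ ¬p) only d is left, so d = True.
In (a ∨ ¬n) only ¬n is left, so n = False.
In (e ∨ ¬k ∨ n ∨ u) only e is left, so e = True.
In (c ∨ ¬e ∨ n ∨ u) only c is left, so c = True.
All clauses satisfied.

c=T, k=T, n=F, e=T, p=T, a=F, u=F, d=T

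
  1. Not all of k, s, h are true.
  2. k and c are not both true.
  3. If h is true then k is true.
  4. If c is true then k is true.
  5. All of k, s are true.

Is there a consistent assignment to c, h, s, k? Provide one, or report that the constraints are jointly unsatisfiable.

c = False; h = False; s = True; k = True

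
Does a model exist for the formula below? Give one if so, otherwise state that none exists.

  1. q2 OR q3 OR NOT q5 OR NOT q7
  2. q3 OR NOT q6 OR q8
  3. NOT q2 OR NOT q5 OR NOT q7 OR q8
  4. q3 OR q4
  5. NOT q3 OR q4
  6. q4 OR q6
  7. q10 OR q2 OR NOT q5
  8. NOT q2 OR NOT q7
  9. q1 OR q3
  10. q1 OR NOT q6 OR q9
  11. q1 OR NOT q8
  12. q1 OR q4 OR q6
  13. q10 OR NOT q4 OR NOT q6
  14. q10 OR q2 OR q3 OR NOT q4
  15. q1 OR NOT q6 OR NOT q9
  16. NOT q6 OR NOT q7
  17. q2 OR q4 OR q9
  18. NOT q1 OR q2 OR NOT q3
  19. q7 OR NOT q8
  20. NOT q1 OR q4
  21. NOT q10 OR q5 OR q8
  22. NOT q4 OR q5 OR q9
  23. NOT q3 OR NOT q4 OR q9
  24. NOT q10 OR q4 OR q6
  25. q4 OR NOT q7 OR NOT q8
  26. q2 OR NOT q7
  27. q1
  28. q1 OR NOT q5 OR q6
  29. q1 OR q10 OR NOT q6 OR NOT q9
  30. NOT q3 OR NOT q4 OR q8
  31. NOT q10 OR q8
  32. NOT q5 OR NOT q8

q1 = True, q2 = True, q3 = False, q4 = True, q5 = True, q6 = False, q7 = False, q8 = False, q9 = True, q10 = False

Unit clause (q1) forces q1 = True.
In (NOT q1 OR q4) only q4 is left, so q4 = True.
Try q2 = False:
  (NOT q1 OR q2 OR NOT q3) forces q3 = False.
  (q10 OR q2 OR q3 OR NOT q4) forces q10 = True.
  (q2 OR NOT q7) forces q7 = False.
  (q7 OR NOT q8) forces q8 = False.
  clause (NOT q10 OR q8) is falsified — backtrack.
So q2 = True.
  then (NOT q2 OR NOT q7) forces q7 = False.
  then (q7 OR NOT q8) forces q8 = False.
  then (NOT q3 OR NOT q4 OR q8) forces q3 = False.
  then (NOT q10 OR q8) forces q10 = False.
  then (q3 OR NOT q6 OR q8) forces q6 = False.
Set q5 = True.
Set q9 = True.
All clauses satisfied.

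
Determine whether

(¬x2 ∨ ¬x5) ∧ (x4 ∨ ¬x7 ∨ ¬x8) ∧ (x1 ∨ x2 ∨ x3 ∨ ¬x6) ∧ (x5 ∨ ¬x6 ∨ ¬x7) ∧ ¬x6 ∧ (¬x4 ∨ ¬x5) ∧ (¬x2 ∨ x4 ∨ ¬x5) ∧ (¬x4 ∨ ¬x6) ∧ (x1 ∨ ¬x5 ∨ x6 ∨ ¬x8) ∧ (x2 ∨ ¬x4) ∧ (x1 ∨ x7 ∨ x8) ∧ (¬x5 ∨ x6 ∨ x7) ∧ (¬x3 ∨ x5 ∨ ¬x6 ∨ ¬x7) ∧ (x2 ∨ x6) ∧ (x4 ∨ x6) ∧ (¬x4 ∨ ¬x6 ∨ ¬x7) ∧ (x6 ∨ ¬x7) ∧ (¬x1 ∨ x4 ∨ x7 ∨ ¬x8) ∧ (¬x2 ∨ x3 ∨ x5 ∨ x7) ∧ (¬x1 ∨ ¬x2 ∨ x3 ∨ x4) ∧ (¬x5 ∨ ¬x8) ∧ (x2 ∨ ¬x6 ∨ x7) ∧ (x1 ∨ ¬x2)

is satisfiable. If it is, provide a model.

Unit clause (¬x6) forces x6 = False.
In (x2 ∨ x6) only x2 is left, so x2 = True.
In (x4 ∨ x6) only x4 is left, so x4 = True.
In (x6 ∨ ¬x7) only ¬x7 is left, so x7 = False.
In (x1 ∨ ¬x2) only x1 is left, so x1 = True.
In (¬x2 ∨ ¬x5) only ¬x5 is left, so x5 = False.
In (¬x2 ∨ x3 ∨ x5 ∨ x7) only x3 is left, so x3 = True.
Set x8 = False.
All clauses satisfied.

x1: True, x2: True, x3: True, x4: True, x5: False, x6: False, x7: False, x8: False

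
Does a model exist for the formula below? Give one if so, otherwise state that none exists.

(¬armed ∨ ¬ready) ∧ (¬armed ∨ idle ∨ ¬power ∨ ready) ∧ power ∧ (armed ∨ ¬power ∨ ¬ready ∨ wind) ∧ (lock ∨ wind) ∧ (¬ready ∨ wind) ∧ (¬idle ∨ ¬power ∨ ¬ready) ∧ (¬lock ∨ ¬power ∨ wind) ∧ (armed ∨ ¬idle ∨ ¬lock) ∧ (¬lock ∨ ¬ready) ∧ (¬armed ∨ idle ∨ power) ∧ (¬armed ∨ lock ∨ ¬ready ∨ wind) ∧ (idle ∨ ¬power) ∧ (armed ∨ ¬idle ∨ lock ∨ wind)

Unit clause (power) forces power = True.
In (idle ∨ ¬power) only idle is left, so idle = True.
In (¬idle ∨ ¬power ∨ ¬ready) only ¬ready is left, so ready = False.
Set wind = True.
Set lock = False.
Set armed = False.
All clauses satisfied.

wind: True; lock: False; idle: True; power: True; ready: False; armed: False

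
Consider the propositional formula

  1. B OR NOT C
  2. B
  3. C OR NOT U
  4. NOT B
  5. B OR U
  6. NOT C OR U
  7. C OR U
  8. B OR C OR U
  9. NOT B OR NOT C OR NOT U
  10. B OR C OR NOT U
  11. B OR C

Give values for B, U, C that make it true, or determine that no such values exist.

Case B = True:
  Clause (NOT B) is falsified — contradiction.
Case B = False:
  Clause (B) is falsified — contradiction.
Both cases fail, so the formula is unsatisfiable.

The formula is unsatisfiable.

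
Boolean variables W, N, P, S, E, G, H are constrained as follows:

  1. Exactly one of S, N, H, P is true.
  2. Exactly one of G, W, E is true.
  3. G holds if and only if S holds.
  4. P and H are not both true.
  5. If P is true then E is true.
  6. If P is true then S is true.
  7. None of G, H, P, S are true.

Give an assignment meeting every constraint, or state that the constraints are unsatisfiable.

W = True, N = True, P = False, S = False, E = False, G = False, H = False

  (1) {S, N, H, P}: 1 true — exactly one ✓
  (2) {G, W, E}: 1 true — exactly one ✓
  (3) G=F, S=F — same ✓
  (4) P=F, H=F — not both ✓
  (5) P=F ⇒ E: vacuous ✓
  (6) P=F ⇒ S: vacuous ✓
  (7) {G, H, P, S}: 0 true — none ✓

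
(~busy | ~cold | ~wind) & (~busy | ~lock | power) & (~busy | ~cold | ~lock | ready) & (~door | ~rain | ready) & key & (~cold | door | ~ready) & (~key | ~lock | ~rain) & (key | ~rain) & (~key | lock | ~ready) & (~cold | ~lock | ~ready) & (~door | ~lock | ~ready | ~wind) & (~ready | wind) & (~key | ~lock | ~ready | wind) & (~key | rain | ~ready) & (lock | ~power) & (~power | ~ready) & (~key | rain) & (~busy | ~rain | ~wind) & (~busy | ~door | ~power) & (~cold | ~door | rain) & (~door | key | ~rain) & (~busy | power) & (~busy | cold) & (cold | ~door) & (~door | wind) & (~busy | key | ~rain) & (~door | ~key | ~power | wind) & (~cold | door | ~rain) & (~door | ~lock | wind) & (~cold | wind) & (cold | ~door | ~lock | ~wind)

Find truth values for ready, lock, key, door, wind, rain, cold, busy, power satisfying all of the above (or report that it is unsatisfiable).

ready = False, lock = False, key = True, door = False, wind = True, rain = True, cold = False, busy = False, power = False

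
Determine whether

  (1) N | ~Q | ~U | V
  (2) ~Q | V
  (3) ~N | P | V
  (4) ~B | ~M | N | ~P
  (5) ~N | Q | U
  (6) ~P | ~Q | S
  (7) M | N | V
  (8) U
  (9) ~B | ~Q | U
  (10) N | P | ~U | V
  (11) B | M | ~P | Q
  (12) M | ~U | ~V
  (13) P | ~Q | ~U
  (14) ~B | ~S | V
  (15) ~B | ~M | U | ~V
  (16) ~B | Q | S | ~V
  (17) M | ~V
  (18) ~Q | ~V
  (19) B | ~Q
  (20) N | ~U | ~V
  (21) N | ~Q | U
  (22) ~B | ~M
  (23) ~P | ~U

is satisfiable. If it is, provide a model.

Unit clause (U) forces U = True.
In (~P | ~U) only ~P is left, so P = False.
In (P | ~Q | ~U) only ~Q is left, so Q = False.
Set B = False.
Set S = True.
Try V = False:
  (~N | P | V) forces N = False.
  clause (N | P | ~U | V) is falsified — backtrack.
So V = True.
  then (M | ~U | ~V) forces M = True.
  then (N | ~U | ~V) forces N = True.
All clauses satisfied.

B = False, S = True, V = True, M = True, P = False, Q = False, N = True, U = True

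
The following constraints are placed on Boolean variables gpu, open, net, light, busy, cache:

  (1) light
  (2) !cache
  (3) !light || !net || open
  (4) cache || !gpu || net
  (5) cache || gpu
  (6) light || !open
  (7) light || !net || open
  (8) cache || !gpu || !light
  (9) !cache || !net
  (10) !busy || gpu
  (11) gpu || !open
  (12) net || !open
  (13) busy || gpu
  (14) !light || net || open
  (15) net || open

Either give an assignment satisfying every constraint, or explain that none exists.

Unsatisfiable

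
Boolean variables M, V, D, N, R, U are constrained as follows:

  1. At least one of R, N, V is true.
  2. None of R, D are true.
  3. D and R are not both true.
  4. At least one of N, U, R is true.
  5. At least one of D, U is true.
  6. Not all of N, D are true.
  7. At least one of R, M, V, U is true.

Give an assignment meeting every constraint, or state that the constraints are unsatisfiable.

M: True; V: False; D: False; N: True; R: False; U: True

  (1) {R, N, V}: 1 true — at least one ✓
  (2) {R, D}: 0 true — none ✓
  (3) D=F, R=F — not both ✓
  (4) {N, U, R}: 2 true — at least one ✓
  (5) {D, U}: 1 true — at least one ✓
  (6) {N, D}: 1/2 true — not all ✓
  (7) {R, M, V, U}: 2 true — at least one ✓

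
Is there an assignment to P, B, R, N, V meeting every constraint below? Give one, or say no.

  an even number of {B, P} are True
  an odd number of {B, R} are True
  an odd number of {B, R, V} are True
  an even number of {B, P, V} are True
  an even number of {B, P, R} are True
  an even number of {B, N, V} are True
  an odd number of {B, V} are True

P=T, B=T, R=F, N=T, V=F

{B, P}: 2 true → even ✓
{B, R}: 1 true → odd ✓
{B, R, V}: 1 true → odd ✓
{B, P, V}: 2 true → even ✓
{B, P, R}: 2 true → even ✓
{B, N, V}: 2 true → even ✓
{B, V}: 1 true → odd ✓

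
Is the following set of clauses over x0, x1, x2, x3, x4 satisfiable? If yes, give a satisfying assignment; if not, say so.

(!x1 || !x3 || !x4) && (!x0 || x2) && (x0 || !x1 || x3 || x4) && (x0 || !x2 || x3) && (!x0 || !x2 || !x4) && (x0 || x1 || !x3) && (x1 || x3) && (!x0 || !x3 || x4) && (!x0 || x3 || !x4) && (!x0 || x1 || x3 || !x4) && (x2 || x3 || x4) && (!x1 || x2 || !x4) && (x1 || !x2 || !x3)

Set x0 = False.
Try x1 = False:
  (x0 || x1 || !x3) forces x3 = False.
  clause (x1 || x3) is falsified — backtrack.
So x1 = True.
Set x2 = False.
  then (!x1 || x2 || !x4) forces x4 = False.
  then (x0 || !x1 || x3 || x4) forces x3 = True.
All clauses satisfied.

x0 = False; x1 = True; x2 = False; x3 = True; x4 = False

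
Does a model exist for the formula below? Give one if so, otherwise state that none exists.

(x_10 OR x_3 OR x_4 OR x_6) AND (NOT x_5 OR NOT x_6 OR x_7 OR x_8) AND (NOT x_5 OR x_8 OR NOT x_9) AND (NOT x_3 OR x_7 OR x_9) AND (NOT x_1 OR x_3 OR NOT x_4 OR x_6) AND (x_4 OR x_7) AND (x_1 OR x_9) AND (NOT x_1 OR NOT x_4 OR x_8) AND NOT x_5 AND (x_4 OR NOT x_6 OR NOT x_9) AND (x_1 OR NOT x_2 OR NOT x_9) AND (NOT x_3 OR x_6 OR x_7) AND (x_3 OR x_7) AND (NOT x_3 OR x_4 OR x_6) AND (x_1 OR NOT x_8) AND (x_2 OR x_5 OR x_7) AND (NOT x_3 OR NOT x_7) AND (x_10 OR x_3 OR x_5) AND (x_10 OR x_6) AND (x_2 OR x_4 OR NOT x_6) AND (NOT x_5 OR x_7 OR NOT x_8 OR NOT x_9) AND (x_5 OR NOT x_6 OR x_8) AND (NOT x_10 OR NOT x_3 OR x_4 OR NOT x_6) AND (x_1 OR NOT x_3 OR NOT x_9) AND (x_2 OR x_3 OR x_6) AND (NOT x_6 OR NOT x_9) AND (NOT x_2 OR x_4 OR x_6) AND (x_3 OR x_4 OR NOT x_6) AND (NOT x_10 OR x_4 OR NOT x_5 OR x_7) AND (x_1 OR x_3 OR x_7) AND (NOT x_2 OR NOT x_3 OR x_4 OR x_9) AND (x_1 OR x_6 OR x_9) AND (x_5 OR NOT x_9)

Unit clause (NOT x_5) forces x_5 = False.
In (x_5 OR NOT x_9) only NOT x_9 is left, so x_9 = False.
In (x_1 OR x_9) only x_1 is left, so x_1 = True.
Set x_2 = False.
  then (x_2 OR x_5 OR x_7) forces x_7 = True.
  then (NOT x_3 OR NOT x_7) forces x_3 = False.
  then (x_10 OR x_3 OR x_5) forces x_10 = True.
  then (x_2 OR x_3 OR x_6) forces x_6 = True.
  then (x_3 OR x_4 OR NOT x_6) forces x_4 = True.
  then (NOT x_1 OR NOT x_4 OR x_8) forces x_8 = True.
All clauses satisfied.

x_1: True, x_2: False, x_3: False, x_4: True, x_5: False, x_6: True, x_7: True, x_8: True, x_9: False, x_10: True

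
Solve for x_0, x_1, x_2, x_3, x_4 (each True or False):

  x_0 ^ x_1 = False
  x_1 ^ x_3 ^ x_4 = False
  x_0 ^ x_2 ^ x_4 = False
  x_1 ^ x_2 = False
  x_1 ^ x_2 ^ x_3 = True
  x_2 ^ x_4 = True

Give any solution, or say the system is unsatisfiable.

x_0: True, x_1: True, x_2: True, x_3: True, x_4: False

x_0 ^ x_1 = T ^ T = False ✓
x_1 ^ x_3 ^ x_4 = T ^ T ^ F = False ✓
x_0 ^ x_2 ^ x_4 = T ^ T ^ F = False ✓
x_1 ^ x_2 = T ^ T = False ✓
x_1 ^ x_2 ^ x_3 = T ^ T ^ T = True ✓
x_2 ^ x_4 = T ^ F = True ✓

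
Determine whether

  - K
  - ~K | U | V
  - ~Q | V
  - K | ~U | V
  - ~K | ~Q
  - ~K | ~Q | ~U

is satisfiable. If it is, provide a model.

Unit clause (K) forces K = True.
In (~K | ~Q) only ~Q is left, so Q = False.
Set V = True.
Set U = False.
All clauses satisfied.

Q = False, V = True, U = False, K = True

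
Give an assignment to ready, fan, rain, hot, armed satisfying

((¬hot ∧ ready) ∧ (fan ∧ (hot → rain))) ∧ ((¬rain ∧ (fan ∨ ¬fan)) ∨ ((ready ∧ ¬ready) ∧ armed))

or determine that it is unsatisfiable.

ready=T; fan=T; rain=F; hot=F; armed=T

  (¬hot ∧ ready) ∧ (fan ∧ (hot → rain)) = True
    ¬hot ∧ ready = True
      ¬hot = True
    fan ∧ (hot → rain) = True
      hot → rain = True
  (¬rain ∧ (fan ∨ ¬fan)) ∨ ((ready ∧ ¬ready) ∧ armed) = True
    ¬rain ∧ (fan ∨ ¬fan) = True
      ¬rain = True
      fan ∨ ¬fan = True
        ¬fan = False
    (ready ∧ ¬ready) ∧ armed = False
      ready ∧ ¬ready = False
        ¬ready = False
Both conjuncts True, so the formula holds.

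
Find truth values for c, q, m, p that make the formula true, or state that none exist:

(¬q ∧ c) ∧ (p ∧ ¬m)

c: True, q: False, m: False, p: True

  ¬q ∧ c = True
    ¬q = True
  p ∧ ¬m = True
    ¬m = True
Both conjuncts True, so the formula holds.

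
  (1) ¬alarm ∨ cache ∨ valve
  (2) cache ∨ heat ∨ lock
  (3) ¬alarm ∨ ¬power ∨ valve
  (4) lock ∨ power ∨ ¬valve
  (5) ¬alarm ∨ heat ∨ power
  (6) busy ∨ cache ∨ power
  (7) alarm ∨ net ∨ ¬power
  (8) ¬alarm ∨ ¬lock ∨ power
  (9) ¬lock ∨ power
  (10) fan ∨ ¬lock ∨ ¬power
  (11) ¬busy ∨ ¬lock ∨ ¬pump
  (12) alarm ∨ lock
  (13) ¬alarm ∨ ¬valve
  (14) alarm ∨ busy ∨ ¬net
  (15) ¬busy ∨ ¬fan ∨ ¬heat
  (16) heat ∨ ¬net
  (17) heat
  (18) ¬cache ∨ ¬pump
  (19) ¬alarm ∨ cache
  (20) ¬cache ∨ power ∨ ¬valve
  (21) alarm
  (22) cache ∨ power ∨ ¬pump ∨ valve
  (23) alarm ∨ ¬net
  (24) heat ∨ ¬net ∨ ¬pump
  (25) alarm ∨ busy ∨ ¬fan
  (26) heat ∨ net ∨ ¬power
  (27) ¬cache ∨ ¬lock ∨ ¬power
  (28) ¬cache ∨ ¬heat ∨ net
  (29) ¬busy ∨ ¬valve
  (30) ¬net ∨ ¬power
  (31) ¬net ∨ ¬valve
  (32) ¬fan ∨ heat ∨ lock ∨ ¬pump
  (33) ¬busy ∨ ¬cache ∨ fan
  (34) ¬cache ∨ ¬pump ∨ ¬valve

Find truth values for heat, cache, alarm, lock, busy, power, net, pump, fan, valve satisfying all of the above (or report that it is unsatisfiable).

Unit clause (heat) forces heat = True.
Unit clause (alarm) forces alarm = True.
In (¬alarm ∨ ¬valve) only ¬valve is left, so valve = False.
In (¬alarm ∨ cache) only cache is left, so cache = True.
In (¬cache ∨ ¬heat ∨ net) only net is left, so net = True.
In (¬net ∨ ¬power) only ¬power is left, so power = False.
In (¬alarm ∨ ¬lock ∨ power) only ¬lock is left, so lock = False.
In (¬cache ∨ ¬pump) only ¬pump is left, so pump = False.
Try busy = True:
  (¬busy ∨ ¬fan ∨ ¬heat) forces fan = False.
  clause (¬busy ∨ ¬cache ∨ fan) is falsified — backtrack.
So busy = False.
Set fan = True.
All clauses satisfied.

heat: True, cache: True, alarm: True, lock: False, busy: False, power: False, net: True, pump: False, fan: True, valve: False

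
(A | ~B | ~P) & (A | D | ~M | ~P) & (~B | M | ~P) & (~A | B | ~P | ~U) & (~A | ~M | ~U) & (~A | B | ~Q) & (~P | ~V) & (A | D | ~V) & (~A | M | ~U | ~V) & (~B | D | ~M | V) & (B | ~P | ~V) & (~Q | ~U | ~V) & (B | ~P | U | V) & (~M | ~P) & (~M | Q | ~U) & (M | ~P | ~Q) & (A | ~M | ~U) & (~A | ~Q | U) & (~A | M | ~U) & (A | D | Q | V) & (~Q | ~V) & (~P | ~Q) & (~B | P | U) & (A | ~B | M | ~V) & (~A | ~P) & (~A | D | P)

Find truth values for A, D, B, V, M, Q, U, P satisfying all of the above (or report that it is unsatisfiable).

A: False, D: True, B: False, V: False, M: False, Q: False, U: True, P: True

Set A = False.
Set D = True.
Set B = False.
Set V = False.
Set M = False.
Set Q = False.
Set U = True.
Set P = True.
All clauses satisfied.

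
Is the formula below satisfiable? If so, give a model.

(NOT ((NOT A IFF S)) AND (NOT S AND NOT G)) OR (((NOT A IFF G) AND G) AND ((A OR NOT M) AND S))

A=F, M=T, S=F, G=F

  (NOT ((NOT A IFF S)) AND (NOT S AND NOT G)) OR (((NOT A IFF G) AND G) AND ((A OR NOT M) AND S)) = True
    NOT ((NOT A IFF S)) AND (NOT S AND NOT G) = True
      NOT ((NOT A IFF S)) = True
        NOT A IFF S = False
          NOT A = True
      NOT S AND NOT G = True
        NOT S = True
        NOT G = True
    ((NOT A IFF G) AND G) AND ((A OR NOT M) AND S) = False
      (NOT A IFF G) AND G = False
        NOT A IFF G = False
          NOT A = True
      (A OR NOT M) AND S = False
        A OR NOT M = False
          NOT M = False
The formula evaluates to True.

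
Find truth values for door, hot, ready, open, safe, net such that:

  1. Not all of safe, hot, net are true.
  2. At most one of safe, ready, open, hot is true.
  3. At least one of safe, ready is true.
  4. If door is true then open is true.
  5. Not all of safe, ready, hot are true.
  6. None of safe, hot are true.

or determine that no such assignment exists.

door=F; hot=F; ready=T; open=F; safe=F; net=T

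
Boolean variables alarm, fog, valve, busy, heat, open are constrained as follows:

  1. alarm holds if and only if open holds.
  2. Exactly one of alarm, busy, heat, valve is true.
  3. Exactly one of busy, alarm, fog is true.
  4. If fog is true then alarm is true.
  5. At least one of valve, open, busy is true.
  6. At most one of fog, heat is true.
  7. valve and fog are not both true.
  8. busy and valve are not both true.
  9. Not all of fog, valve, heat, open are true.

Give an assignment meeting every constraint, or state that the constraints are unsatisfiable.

alarm=F, fog=F, valve=F, busy=T, heat=F, open=F

  (1) alarm=F, open=F — same ✓
  (2) {alarm, busy, heat, valve}: 1 true — exactly one ✓
  (3) {busy, alarm, fog}: 1 true — exactly one ✓
  (4) fog=F ⇒ alarm: vacuous ✓
  (5) {valve, open, busy}: 1 true — at least one ✓
  (6) {fog, heat}: 0 true — at most one ✓
  (7) valve=F, fog=F — not both ✓
  (8) busy=T, valve=F — not both ✓
  (9) {fog, valve, heat, open}: 0/4 true — not all ✓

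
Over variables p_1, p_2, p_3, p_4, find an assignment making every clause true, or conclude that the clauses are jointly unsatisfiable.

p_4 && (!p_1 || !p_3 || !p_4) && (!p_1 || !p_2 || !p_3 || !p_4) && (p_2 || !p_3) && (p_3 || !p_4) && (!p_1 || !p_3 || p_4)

p_1 = False; p_2 = True; p_3 = True; p_4 = True

Unit clause (p_4) forces p_4 = True.
In (p_3 || !p_4) only p_3 is left, so p_3 = True.
In (!p_1 || !p_3 || !p_4) only !p_1 is left, so p_1 = False.
In (p_2 || !p_3) only p_2 is left, so p_2 = True.
All clauses satisfied.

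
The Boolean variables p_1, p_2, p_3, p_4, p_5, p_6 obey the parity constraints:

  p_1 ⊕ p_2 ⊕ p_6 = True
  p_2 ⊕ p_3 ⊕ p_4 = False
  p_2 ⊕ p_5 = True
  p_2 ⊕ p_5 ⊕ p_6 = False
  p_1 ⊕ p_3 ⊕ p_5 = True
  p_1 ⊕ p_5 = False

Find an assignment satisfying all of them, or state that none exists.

Adding constraints 1, 4, 6 mod 2: every variable appears an even number of times on the left, so the left side is 0.
But the right sides sum to 1 (mod 2). 0 ≠ 1 — the system is inconsistent.

No satisfying assignment exists.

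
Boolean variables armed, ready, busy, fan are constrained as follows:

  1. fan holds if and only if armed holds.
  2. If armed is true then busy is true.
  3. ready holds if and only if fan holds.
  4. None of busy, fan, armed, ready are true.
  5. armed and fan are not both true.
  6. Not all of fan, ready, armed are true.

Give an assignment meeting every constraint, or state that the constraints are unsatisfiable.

armed = False, ready = False, busy = False, fan = False

  (1) fan=F, armed=F — same ✓
  (2) armed=F ⇒ busy: vacuous ✓
  (3) ready=F, fan=F — same ✓
  (4) {busy, fan, armed, ready}: 0 true — none ✓
  (5) armed=F, fan=F — not both ✓
  (6) {fan, ready, armed}: 0/3 true — not all ✓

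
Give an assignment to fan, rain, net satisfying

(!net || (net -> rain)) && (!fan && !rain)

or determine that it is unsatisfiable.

fan = False; rain = False; net = False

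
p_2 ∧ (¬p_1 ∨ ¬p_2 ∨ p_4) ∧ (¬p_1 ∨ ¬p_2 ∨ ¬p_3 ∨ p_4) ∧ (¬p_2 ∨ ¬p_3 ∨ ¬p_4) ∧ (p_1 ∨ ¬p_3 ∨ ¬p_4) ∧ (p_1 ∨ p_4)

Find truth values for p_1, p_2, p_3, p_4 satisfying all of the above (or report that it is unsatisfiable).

Unit clause (p_2) forces p_2 = True.
Set p_1 = False.
  then (p_1 ∨ p_4) forces p_4 = True.
  then (¬p_2 ∨ ¬p_3 ∨ ¬p_4) forces p_3 = False.
Check each clause:
  (p_2): p_2 holds.
  (¬p_1 ∨ ¬p_2 ∨ p_4): ¬p_1 holds.
  (¬p_1 ∨ ¬p_2 ∨ ¬p_3 ∨ p_4): ¬p_1 holds.
  (¬p_2 ∨ ¬p_3 ∨ ¬p_4): ¬p_3 holds.
  (p_1 ∨ ¬p_3 ∨ ¬p_4): ¬p_3 holds.
  (p_1 ∨ p_4): p_4 holds.
All clauses satisfied.

p_1=F, p_2=T, p_3=F, p_4=T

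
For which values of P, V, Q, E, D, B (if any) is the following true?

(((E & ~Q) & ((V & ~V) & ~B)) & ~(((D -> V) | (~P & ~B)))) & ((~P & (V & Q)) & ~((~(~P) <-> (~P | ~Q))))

Case V = True: the conjunct ~V is False.
Case V = False: the conjunct V is False.
Both cases fail — unsatisfiable.

No satisfying assignment exists.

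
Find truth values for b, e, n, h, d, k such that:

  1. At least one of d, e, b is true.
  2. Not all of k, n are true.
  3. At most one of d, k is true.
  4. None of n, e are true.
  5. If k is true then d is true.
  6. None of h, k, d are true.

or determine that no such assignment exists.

b=T, e=F, n=F, h=F, d=F, k=F

  (1) {d, e, b}: 1 true — at least one ✓
  (2) {k, n}: 0/2 true — not all ✓
  (3) {d, k}: 0 true — at most one ✓
  (4) {n, e}: 0 true — none ✓
  (5) k=F ⇒ d: vacuous ✓
  (6) {h, k, d}: 0 true — none ✓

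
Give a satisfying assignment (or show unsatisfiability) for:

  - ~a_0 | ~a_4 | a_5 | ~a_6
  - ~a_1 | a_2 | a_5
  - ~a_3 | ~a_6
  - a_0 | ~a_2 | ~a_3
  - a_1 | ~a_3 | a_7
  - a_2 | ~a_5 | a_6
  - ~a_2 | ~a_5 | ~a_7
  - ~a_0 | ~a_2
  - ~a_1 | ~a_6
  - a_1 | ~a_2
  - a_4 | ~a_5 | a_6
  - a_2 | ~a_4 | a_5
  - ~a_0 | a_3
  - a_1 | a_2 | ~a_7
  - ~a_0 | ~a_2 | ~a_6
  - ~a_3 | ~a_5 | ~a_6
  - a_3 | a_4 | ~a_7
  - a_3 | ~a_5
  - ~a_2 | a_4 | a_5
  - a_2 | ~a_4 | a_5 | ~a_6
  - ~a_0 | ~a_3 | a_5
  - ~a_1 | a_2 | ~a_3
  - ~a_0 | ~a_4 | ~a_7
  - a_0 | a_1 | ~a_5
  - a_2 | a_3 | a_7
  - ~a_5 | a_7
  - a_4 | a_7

Try a_0 = True:
  (~a_0 | ~a_2) forces a_2 = False.
  (~a_0 | a_3) forces a_3 = True.
  (~a_3 | ~a_6) forces a_6 = False.
  (a_2 | ~a_5 | a_6) forces a_5 = False.
  clause (~a_0 | ~a_3 | a_5) is falsified — backtrack.
So a_0 = False.
Set a_1 = True.
  then (~a_1 | ~a_6) forces a_6 = False.
Set a_2 = True.
  then (a_0 | ~a_2 | ~a_3) forces a_3 = False.
  then (a_3 | ~a_5) forces a_5 = False.
  then (~a_2 | a_4 | a_5) forces a_4 = True.
Set a_7 = False.
All clauses satisfied.

a_0=F; a_1=T; a_2=T; a_3=F; a_4=T; a_5=F; a_6=F; a_7=F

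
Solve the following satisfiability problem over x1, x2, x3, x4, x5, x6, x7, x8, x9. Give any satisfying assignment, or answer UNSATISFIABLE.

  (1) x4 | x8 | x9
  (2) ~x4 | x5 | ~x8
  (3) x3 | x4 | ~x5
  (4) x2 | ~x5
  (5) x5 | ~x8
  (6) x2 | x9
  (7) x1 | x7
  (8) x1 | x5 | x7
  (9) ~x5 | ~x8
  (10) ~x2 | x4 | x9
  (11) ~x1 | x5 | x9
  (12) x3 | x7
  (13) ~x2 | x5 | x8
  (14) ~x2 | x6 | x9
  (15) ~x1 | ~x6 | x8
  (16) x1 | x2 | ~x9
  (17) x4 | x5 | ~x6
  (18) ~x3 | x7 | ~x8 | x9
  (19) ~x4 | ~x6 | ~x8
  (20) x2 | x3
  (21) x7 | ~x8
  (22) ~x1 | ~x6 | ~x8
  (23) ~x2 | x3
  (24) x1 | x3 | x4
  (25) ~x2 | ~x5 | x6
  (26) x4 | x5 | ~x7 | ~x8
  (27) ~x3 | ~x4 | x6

Set x1 = False.
  then (x1 | x7) forces x7 = True.
Try x2 = False:
  (x2 | ~x5) forces x5 = False.
  (x5 | ~x8) forces x8 = False.
  (x2 | x9) forces x9 = True.
  clause (x1 | x2 | ~x9) is falsified — backtrack.
So x2 = True.
  then (~x2 | x3) forces x3 = True.
Set x4 = True.
  then (~x3 | ~x4 | x6) forces x6 = True.
  then (~x4 | ~x6 | ~x8) forces x8 = False.
  then (~x2 | x5 | x8) forces x5 = True.
Set x9 = False.
All clauses satisfied.

x1: False, x2: True, x3: True, x4: True, x5: True, x6: True, x7: True, x8: False, x9: False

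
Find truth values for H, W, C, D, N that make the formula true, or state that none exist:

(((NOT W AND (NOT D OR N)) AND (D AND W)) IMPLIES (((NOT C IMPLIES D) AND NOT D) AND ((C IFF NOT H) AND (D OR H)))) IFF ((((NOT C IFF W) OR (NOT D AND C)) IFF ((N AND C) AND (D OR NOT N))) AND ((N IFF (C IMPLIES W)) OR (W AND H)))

H=T, W=T, C=T, D=T, N=F

  (((NOT W AND (NOT D OR N)) AND (D AND W)) IMPLIES (((NOT C IMPLIES D) AND NOT D) AND ((C IFF NOT H) AND (D OR H)))) IFF ((((NOT C IFF W) OR (NOT D AND C)) IFF ((N AND C) AND (D OR NOT N))) AND ((N IFF (C IMPLIES W)) OR (W AND H))) = True
    ((NOT W AND (NOT D OR N)) AND (D AND W)) IMPLIES (((NOT C IMPLIES D) AND NOT D) AND ((C IFF NOT H) AND (D OR H))) = True
      (NOT W AND (NOT D OR N)) AND (D AND W) = False
        NOT W AND (NOT D OR N) = False
          NOT W = False
          NOT D OR N = False
            NOT D = False
        D AND W = True
      ((NOT C IMPLIES D) AND NOT D) AND ((C IFF NOT H) AND (D OR H)) = False
        (NOT C IMPLIES D) AND NOT D = False
          NOT C IMPLIES D = True
            NOT C = False
          NOT D = False
        (C IFF NOT H) AND (D OR H) = False
          C IFF NOT H = False
            NOT H = False
          D OR H = True
    (((NOT C IFF W) OR (NOT D AND C)) IFF ((N AND C) AND (D OR NOT N))) AND ((N IFF (C IMPLIES W)) OR (W AND H)) = True
      ((NOT C IFF W) OR (NOT D AND C)) IFF ((N AND C) AND (D OR NOT N)) = True
        (NOT C IFF W) OR (NOT D AND C) = False
          NOT C IFF W = False
            NOT C = False
          NOT D AND C = False
            NOT D = False
        (N AND C) AND (D OR NOT N) = False
          N AND C = False
          D OR NOT N = True
            NOT N = True
      (N IFF (C IMPLIES W)) OR (W AND H) = True
        N IFF (C IMPLIES W) = False
          C IMPLIES W = True
        W AND H = True
The formula evaluates to True.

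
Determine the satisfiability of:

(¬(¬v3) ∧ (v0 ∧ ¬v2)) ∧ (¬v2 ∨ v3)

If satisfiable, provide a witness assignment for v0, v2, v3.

v0=T; v2=F; v3=T

  ¬(¬v3) ∧ (v0 ∧ ¬v2) = True
    ¬(¬v3) = True
      ¬v3 = False
    v0 ∧ ¬v2 = True
      ¬v2 = True
  ¬v2 ∨ v3 = True
    ¬v2 = True
Both conjuncts True, so the formula holds.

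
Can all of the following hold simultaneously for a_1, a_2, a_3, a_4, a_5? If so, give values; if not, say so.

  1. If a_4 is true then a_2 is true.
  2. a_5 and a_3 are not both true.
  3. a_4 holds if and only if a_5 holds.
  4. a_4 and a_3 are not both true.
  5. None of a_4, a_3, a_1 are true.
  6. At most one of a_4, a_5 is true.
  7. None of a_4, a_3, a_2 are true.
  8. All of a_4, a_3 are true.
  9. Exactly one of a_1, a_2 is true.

Case a_3 = True:
  Constraint (5) is violated (a_3=T) — contradiction.
Case a_3 = False:
  Constraint (8) is violated (a_3=F) — contradiction.
Both cases fail — unsatisfiable.

UNSATISFIABLE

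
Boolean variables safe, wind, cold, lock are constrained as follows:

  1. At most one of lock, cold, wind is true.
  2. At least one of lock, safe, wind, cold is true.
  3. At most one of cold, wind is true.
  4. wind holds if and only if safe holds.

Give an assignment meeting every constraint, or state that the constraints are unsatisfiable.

safe=F; wind=F; cold=F; lock=T

  (1) {lock, cold, wind}: 1 true — at most one ✓
  (2) {lock, safe, wind, cold}: 1 true — at least one ✓
  (3) {cold, wind}: 0 true — at most one ✓
  (4) wind=F, safe=F — same ✓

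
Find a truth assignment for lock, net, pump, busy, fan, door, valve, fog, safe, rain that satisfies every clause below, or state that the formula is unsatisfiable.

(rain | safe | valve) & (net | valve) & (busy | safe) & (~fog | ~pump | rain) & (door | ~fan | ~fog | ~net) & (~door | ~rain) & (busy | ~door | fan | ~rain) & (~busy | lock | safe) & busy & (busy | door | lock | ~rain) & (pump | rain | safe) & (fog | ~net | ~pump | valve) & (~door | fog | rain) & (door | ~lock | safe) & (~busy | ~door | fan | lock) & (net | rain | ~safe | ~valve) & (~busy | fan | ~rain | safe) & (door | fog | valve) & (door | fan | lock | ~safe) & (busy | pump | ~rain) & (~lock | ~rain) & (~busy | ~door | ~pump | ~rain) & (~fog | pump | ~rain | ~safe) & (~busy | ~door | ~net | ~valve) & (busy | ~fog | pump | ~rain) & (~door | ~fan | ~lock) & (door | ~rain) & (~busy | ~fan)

lock = True, net = True, pump = False, busy = True, fan = False, door = False, valve = False, fog = True, safe = True, rain = False

Unit clause (busy) forces busy = True.
In (~busy | ~fan) only ~fan is left, so fan = False.
Set lock = True.
  then (~lock | ~rain) forces rain = False.
Set net = True.
Set pump = False.
  then (pump | rain | safe) forces safe = True.
Set door = False.
Set valve = False.
  then (door | fog | valve) forces fog = True.
All clauses satisfied.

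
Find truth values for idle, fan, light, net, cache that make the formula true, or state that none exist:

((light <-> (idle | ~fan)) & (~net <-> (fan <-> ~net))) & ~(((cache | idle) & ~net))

idle = True, fan = True, light = True, net = True, cache = False

  (light <-> (idle | ~fan)) & (~net <-> (fan <-> ~net)) = True
    light <-> (idle | ~fan) = True
      idle | ~fan = True
        ~fan = False
    ~net <-> (fan <-> ~net) = True
      ~net = False
      fan <-> ~net = False
        ~net = False
  ~(((cache | idle) & ~net)) = True
    (cache | idle) & ~net = False
      cache | idle = True
      ~net = False
Both conjuncts True, so the formula holds.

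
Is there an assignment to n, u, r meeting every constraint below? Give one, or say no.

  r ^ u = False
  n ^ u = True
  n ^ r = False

Adding constraints 1, 2, 3 mod 2: every variable appears an even number of times on the left, so the left side is 0.
But the right sides sum to 1 (mod 2). 0 ≠ 1 — the system is inconsistent.

The formula is unsatisfiable.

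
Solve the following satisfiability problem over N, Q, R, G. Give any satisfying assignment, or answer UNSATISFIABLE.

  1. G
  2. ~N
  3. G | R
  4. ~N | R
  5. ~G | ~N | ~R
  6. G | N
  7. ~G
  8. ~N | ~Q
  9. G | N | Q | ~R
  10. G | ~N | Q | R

Unsatisfiable

Case G = True:
  Clause (~G) is falsified — contradiction.
Case G = False:
  Clause (G) is falsified — contradiction.
Both cases fail, so the formula is unsatisfiable.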